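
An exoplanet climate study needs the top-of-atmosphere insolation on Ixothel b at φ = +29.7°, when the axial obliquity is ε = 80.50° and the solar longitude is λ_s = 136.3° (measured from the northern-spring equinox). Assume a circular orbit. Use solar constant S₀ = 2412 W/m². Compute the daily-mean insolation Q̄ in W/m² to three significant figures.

Solar declination: sin δ = sin ε · sin λ_s = sin 80.50° × sin 136.3° = 0.68141, so δ = +42.954°.
cos H₀ = −tan(+29.7°) tan(+42.954°) = -0.5310, H₀ = 2.1306 rad.
Bracket: H₀ sin φ sin δ + cos φ cos δ sin H₀ = 2.1306×0.49546×0.68141 + 0.86863×0.73190×0.84735 = 0.719315 + 0.538703 = 1.258018.
Q̄ = (S₀/π) × [bracket] = (2412/π) × 1.258018 = 965.9 W/m².

Q̄ ≈ 966 W/m²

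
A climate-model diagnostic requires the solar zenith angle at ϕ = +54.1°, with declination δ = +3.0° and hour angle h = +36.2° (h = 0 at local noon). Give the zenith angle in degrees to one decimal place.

cos θ_z = sin ϕ sin δ + cos ϕ cos δ cos h = 0.042394 + 0.472531 = 0.514925.
θ_z = arccos(0.514925) = 59.0°.

θ_z = 59.0°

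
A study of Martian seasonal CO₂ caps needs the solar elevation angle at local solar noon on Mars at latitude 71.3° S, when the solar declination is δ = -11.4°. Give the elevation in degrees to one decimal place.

30.1°

At local noon the hour angle is zero, so the zenith angle equals |φ − δ| = |-71.3° − (-11.400°)| = 59.900°.
Elevation = 90° − 59.900° = 30.1°.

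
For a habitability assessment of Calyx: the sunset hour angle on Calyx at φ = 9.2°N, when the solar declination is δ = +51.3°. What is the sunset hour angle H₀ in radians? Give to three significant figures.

cos H₀ = −tan φ · tan δ = −tan(+9.2°) × tan(+51.300°) = -0.2022, so H₀ = 1.7744 rad = 101.66°.

H₀ = 1.77 rad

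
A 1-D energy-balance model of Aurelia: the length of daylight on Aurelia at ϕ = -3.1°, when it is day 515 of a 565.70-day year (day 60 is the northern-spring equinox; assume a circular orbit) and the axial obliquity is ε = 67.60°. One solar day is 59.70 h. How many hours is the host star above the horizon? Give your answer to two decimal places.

31.68 h

Solar longitude: L_s = 360° × (515 − 60)/565.70 = 289.553°.
sin δ = sin 67.60° × sin 289.553° = -0.87123, so δ = -60.602°.
cos h₀ = −tan ϕ · tan δ = −tan(-3.1°) × tan(-60.602°) = -0.0961, so h₀ = 1.6671 rad = 95.52°.
Daylight = 2h₀/(2π) × 59.70 h = (1.6671/π) × 59.70 = 31.68 h.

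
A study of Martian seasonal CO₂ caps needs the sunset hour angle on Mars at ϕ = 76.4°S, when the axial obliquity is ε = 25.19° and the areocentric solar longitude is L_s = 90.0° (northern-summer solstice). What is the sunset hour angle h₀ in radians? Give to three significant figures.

h₀ = 0.00 rad

sin δ = sin 25.19° × sin 90.0° = 0.42562, so δ = +25.190°.
cos h₀ = −tan ϕ · tan δ = 1.9442 ≥ 1, so the Sun never rises (polar night) and h₀ = 0.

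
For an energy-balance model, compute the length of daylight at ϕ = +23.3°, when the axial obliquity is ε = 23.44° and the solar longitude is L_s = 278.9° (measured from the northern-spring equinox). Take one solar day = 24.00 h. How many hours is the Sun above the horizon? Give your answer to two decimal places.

Solar declination: sin δ = sin ε · sin L_s = sin 23.44° × sin 278.9° = -0.39300, so δ = -23.141°.
cos h₀ = −tan ϕ · tan δ = −tan(+23.3°) × tan(-23.141°) = 0.1841, so h₀ = 1.3857 rad = 79.39°.
Daylight = 2h₀/(2π) × 24.00 h = (1.3857/π) × 24.00 = 10.59 h.

10.59 h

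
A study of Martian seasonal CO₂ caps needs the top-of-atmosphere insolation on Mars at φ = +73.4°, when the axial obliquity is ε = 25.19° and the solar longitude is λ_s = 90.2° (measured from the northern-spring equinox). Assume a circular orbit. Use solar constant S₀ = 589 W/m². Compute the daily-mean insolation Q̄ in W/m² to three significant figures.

Solar declination: sin δ = sin ε · sin λ_s = sin 25.19° × sin 90.2° = 0.42562, so δ = +25.190°.
cos H₀ = −tan(+73.4°) tan(+25.190°) = -1.5777 ≤ −1 ⇒ polar day, H₀ = π.
Bracket: H₀ sin φ sin δ + cos φ cos δ sin H₀ = 3.1416×0.95832×0.42562 + 0.28569×0.90490×0.00000 = 1.281396 + 0.000000 = 1.281396.
Q̄ = (S₀/π) × [bracket] = (589/π) × 1.281396 = 240.2 W/m².

Q̄ ≈ 240 W/m²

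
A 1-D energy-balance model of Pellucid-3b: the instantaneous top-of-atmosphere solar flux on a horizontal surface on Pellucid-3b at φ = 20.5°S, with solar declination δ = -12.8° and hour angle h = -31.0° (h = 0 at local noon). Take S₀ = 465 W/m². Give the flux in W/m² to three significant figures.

cos θ_z = sin φ sin δ + cos φ cos δ cos h = 0.077588 + 0.782933 = 0.860521.
Flux = S₀ · cos θ_z = 465 × 0.860521 = 400.1 W/m².

400 W/m²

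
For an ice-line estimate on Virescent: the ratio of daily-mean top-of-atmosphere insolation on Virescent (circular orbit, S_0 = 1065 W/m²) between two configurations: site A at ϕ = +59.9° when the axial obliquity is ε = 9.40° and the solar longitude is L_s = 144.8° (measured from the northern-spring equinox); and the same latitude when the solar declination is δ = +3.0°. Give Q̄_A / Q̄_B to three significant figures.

— Configuration A (ϕ=+59.9°):
Solar declination: sin δ = sin ε · sin L_s = sin 9.40° × sin 144.8° = 0.09415, so δ = +5.402°.
cos h₀ = −tan(+59.9°) tan(+5.402°) = -0.1631, h₀ = 1.7347 rad.
Bracket: h₀ sin ϕ sin δ + cos ϕ cos δ sin h₀ = 1.7347×0.86515×0.09415 + 0.50151×0.99556×0.98660 = 0.141298 + 0.492593 = 0.633891.
Q̄ = (S_0/π) × [bracket] = (1065/π) × 0.633891 = 214.89 W/m².
— Configuration B (ϕ=+59.9°):
cos h₀ = −tan(+59.9°) tan(+3.000°) = -0.0904, h₀ = 1.6613 rad.
Bracket: h₀ sin ϕ sin δ + cos ϕ cos δ sin h₀ = 1.6613×0.86515×0.05234 + 0.50151×0.99863×0.99590 = 0.075227 + 0.498770 = 0.573997.
Q̄ = (S_0/π) × [bracket] = (1065/π) × 0.573997 = 194.58 W/m².
Ratio Q̄_A / Q̄_B = 214.89 / 194.58 = 1.104.

Q̄_A / Q̄_B ≈ 1.10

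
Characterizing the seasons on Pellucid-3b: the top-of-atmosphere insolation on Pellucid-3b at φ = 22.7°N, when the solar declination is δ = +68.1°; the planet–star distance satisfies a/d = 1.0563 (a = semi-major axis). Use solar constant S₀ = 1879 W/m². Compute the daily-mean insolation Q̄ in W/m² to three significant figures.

Q̄ ≈ 751 W/m²

cos H₀ = −tan(+22.7°) tan(+68.100°) = -1.0406 ≤ −1 ⇒ polar day, H₀ = π.
Bracket: H₀ sin φ sin δ + cos φ cos δ sin H₀ = 3.1416×0.38591×0.92784 + 0.92254×0.37299×0.00000 = 1.124890 + 0.000000 = 1.124890.
Inverse-square distance factor (a/d)² = 1.0563² = 1.115770.
Q̄ = (S₀/π) × 1.115770 × [bracket] = (1879/π) × 1.115770 × 1.124890 = 750.7 W/m².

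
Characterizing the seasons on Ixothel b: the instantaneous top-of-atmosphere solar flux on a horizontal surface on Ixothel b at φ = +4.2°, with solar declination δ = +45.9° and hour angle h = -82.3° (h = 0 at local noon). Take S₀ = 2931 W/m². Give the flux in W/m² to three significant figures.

cos θ_z = sin φ sin δ + cos φ cos δ cos h = 0.052594 + 0.092992 = 0.145586.
Flux = S₀ · cos θ_z = 2931 × 0.145586 = 426.7 W/m².

427 W/m²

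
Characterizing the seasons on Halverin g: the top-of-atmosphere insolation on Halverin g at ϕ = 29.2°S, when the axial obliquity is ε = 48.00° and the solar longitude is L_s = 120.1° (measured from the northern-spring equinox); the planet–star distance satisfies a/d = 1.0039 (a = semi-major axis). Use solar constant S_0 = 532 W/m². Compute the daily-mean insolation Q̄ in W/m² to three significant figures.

Solar declination: sin δ = sin ε · sin L_s = sin 48.00° × sin 120.1° = 0.64293, so δ = +40.011°.
cos h₀ = −tan(-29.2°) tan(+40.011°) = 0.4691, h₀ = 1.0825 rad.
Bracket: h₀ sin ϕ sin δ + cos ϕ cos δ sin h₀ = 1.0825×-0.48786×0.64293 + 0.87292×0.76592×0.88313 = -0.339537 + 0.590449 = 0.250912.
Inverse-square distance factor (a/d)² = 1.0039² = 1.007815.
Q̄ = (S_0/π) × 1.007815 × [bracket] = (532/π) × 1.007815 × 0.250912 = 42.82 W/m².

Q̄ ≈ 42.8 W/m²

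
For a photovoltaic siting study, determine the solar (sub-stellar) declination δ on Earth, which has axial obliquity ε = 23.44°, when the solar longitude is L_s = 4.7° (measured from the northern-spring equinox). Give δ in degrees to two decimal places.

sin δ = sin ε · sin L_s = sin 23.44° × sin 4.7° = 0.032594.
δ = arcsin(0.032594) = +1.87°.

δ = +1.87°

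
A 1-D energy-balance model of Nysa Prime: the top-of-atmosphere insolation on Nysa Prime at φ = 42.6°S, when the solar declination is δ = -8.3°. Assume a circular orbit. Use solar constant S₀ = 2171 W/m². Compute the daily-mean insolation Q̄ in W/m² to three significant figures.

cos H₀ = −tan(-42.6°) tan(-8.300°) = -0.1341, H₀ = 1.7053 rad.
Bracket: H₀ sin φ sin δ + cos φ cos δ sin H₀ = 1.7053×-0.67688×-0.14436 + 0.73610×0.98953×0.99096 = 0.166632 + 0.721808 = 0.888440.
Q̄ = (S₀/π) × [bracket] = (2171/π) × 0.888440 = 614.0 W/m².

Q̄ ≈ 614 W/m²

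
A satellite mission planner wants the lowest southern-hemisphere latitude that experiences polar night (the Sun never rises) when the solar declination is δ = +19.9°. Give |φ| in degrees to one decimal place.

Polar night requires cos H₀ = −tan φ tan δ ≥ 1, i.e. tan φ tan δ ≤ −1.
The boundary is |tan φ| · |tan δ| = 1, so |φ| = 90° − |δ| = 90° − 19.9° = 70.1° in the southern hemisphere.

|φ| = 70.1°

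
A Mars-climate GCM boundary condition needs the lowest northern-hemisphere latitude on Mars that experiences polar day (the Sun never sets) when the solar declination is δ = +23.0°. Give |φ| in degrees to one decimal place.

|φ| = 67.0°

Polar day requires cos H₀ = −tan φ tan δ ≤ −1, i.e. tan φ tan δ ≥ 1.
The boundary is |tan φ| · |tan δ| = 1, so |φ| = 90° − |δ| = 90° − 23.0° = 67.0° in the northern hemisphere.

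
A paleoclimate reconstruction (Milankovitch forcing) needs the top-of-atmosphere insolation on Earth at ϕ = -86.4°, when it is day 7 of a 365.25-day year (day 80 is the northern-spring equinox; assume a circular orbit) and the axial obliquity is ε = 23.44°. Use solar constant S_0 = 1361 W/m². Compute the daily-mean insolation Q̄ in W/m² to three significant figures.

Solar longitude: L_s = 360° × (7 − 80)/365.25 = -71.951°, i.e. -71.951° + 360° = 288.049°.
sin δ = sin 23.44° × sin 288.049° = -0.37821, so δ = -22.223°.
cos h₀ = −tan(-86.4°) tan(-22.223°) = -6.4939 ≤ −1 ⇒ polar day, h₀ = π.
Bracket: h₀ sin ϕ sin δ + cos ϕ cos δ sin h₀ = 3.1416×-0.99803×-0.37821 + 0.06279×0.92572×0.00000 = 1.185844 + 0.000000 = 1.185844.
Q̄ = (S_0/π) × [bracket] = (1361/π) × 1.185844 = 513.7 W/m².

Q̄ ≈ 514 W/m²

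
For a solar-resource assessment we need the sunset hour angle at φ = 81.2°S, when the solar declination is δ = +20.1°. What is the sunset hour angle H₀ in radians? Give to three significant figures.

cos H₀ = −tan φ · tan δ = 2.3639 ≥ 1, so the Sun never rises (polar night) and H₀ = 0.

H₀ = 0.00 rad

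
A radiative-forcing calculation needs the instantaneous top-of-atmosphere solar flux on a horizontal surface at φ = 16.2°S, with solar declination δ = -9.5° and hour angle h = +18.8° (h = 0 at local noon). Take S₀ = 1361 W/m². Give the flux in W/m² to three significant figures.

cos θ_z = sin φ sin δ + cos φ cos δ cos h = 0.046047 + 0.896594 = 0.942641.
Flux = S₀ · cos θ_z = 1361 × 0.942641 = 1283 W/m².

1.28e+03 W/m²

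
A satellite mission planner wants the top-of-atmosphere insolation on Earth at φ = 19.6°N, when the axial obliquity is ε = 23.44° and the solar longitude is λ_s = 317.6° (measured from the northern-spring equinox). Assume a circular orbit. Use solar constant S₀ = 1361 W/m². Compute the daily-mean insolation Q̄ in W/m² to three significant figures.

Solar declination: sin δ = sin ε · sin λ_s = sin 23.44° × sin 317.6° = -0.26823, so δ = -15.559°.
cos H₀ = −tan(+19.6°) tan(-15.559°) = 0.0991, H₀ = 1.4715 rad.
Bracket: H₀ sin φ sin δ + cos φ cos δ sin H₀ = 1.4715×0.33545×-0.26823 + 0.94206×0.96335×0.99507 = -0.132402 + 0.903059 = 0.770657.
Q̄ = (S₀/π) × [bracket] = (1361/π) × 0.770657 = 333.9 W/m².

Q̄ ≈ 334 W/m²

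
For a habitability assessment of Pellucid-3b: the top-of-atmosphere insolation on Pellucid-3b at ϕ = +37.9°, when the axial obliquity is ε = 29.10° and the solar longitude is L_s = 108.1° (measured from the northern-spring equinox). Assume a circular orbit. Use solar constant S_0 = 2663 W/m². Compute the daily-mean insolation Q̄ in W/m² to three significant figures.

Solar declination: sin δ = sin ε · sin L_s = sin 29.10° × sin 108.1° = 0.46227, so δ = +27.534°.
cos h₀ = −tan(+37.9°) tan(+27.534°) = -0.4058, h₀ = 1.9887 rad.
Bracket: h₀ sin ϕ sin δ + cos ϕ cos δ sin h₀ = 1.9887×0.61429×0.46227 + 0.78908×0.88674×0.91395 = 0.564727 + 0.639499 = 1.204226.
Q̄ = (S_0/π) × [bracket] = (2663/π) × 1.204226 = 1021 W/m².

Q̄ ≈ 1.02e+03 W/m²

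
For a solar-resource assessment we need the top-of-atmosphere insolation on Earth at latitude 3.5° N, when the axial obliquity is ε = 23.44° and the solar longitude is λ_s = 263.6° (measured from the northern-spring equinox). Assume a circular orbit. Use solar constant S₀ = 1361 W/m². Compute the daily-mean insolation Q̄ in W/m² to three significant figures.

Q̄ ≈ 381 W/m²

Solar declination: sin δ = sin ε · sin λ_s = sin 23.44° × sin 263.6° = -0.39531, so δ = -23.285°.
cos H₀ = −tan(+3.5°) tan(-23.285°) = 0.0263, H₀ = 1.5445 rad.
Bracket: H₀ sin φ sin δ + cos φ cos δ sin H₀ = 1.5445×0.06105×-0.39531 + 0.99813×0.91855×0.99965 = -0.037274 + 0.916511 = 0.879237.
Q̄ = (S₀/π) × [bracket] = (1361/π) × 0.879237 = 380.9 W/m².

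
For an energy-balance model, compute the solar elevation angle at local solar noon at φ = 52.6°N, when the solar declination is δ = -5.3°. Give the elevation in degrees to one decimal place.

At local noon the hour angle is zero, so the zenith angle equals |φ − δ| = |+52.6° − (-5.300°)| = 57.900°.
Elevation = 90° − 57.900° = 32.1°.

32.1°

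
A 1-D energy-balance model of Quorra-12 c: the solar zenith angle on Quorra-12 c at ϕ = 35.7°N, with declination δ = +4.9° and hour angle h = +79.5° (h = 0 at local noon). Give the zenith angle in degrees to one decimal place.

cos θ_z = sin ϕ sin δ + cos ϕ cos δ cos h = 0.049844 + 0.147450 = 0.197294.
θ_z = arccos(0.197294) = 78.6°.

θ_z = 78.6°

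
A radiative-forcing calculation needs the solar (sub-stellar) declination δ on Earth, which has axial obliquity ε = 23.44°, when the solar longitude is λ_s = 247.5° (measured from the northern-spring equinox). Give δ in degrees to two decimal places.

δ = -21.56°

sin δ = sin ε · sin λ_s = sin 23.44° × sin 247.5° = -0.367509.
δ = arcsin(-0.367509) = -21.56°.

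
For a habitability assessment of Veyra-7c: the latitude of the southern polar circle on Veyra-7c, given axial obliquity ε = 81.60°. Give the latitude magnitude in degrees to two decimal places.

8.40°

The polar circle is the lowest latitude that experiences at least one full rotation of continuous darkness at the northern-summer solstice; it lies at |ϕ| = 90° − ε = 90° − 81.60° = 8.40°.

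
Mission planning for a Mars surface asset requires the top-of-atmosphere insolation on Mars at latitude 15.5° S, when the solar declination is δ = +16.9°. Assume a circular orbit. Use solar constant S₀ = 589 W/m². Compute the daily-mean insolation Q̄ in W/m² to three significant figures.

cos H₀ = −tan(-15.5°) tan(+16.900°) = 0.0843, H₀ = 1.4864 rad.
Bracket: H₀ sin φ sin δ + cos φ cos δ sin H₀ = 1.4864×-0.26724×0.29070 + 0.96363×0.95681×0.99644 = -0.115473 + 0.918728 = 0.803255.
Q̄ = (S₀/π) × [bracket] = (589/π) × 0.803255 = 150.6 W/m².

Q̄ ≈ 151 W/m²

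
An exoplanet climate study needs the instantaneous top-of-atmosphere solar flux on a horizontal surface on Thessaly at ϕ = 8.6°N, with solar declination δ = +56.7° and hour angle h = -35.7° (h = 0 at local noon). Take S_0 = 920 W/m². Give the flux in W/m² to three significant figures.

521 W/m²

cos θ_z = sin ϕ sin δ + cos ϕ cos δ cos h = 0.124983 + 0.440839 = 0.565822.
Flux = S_0 · cos θ_z = 920 × 0.565822 = 520.6 W/m².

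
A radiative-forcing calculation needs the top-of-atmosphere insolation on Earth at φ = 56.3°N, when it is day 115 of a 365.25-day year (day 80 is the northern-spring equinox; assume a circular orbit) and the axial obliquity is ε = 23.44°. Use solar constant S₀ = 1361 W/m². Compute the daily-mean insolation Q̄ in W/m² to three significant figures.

Q̄ ≈ 376 W/m²

Solar longitude: λ_s = 360° × (115 − 80)/365.25 = 34.497°.
sin δ = sin 23.44° × sin 34.497° = 0.22529, so δ = +13.020°.
cos H₀ = −tan(+56.3°) tan(+13.020°) = -0.3467, H₀ = 1.9249 rad.
Bracket: H₀ sin φ sin δ + cos φ cos δ sin H₀ = 1.9249×0.83195×0.22529 + 0.55484×0.97429×0.93797 = 0.360784 + 0.507043 = 0.867827.
Q̄ = (S₀/π) × [bracket] = (1361/π) × 0.867827 = 376.0 W/m².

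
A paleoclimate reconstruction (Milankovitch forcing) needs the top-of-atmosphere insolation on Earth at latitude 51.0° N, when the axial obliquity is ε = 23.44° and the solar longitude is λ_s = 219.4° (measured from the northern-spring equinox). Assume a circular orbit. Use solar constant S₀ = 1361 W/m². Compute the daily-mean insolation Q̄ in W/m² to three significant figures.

Solar declination: sin δ = sin ε · sin λ_s = sin 23.44° × sin 219.4° = -0.25249, so δ = -14.625°.
cos H₀ = −tan(+51.0°) tan(-14.625°) = 0.3222, H₀ = 1.2427 rad.
Bracket: H₀ sin φ sin δ + cos φ cos δ sin H₀ = 1.2427×0.77715×-0.25249 + 0.62932×0.96760×0.94666 = -0.243846 + 0.576450 = 0.332604.
Q̄ = (S₀/π) × [bracket] = (1361/π) × 0.332604 = 144.1 W/m².

Q̄ ≈ 144 W/m²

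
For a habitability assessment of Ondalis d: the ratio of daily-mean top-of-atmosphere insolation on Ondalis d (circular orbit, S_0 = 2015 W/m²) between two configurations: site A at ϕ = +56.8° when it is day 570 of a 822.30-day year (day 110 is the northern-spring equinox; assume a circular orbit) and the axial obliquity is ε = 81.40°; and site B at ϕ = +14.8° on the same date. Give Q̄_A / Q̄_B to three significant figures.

Q̄_A / Q̄_B ≈ 0.169

— Configuration A (ϕ=+56.8°):
Solar longitude: L_s = 360° × (570 − 110)/822.30 = 201.386°.
sin δ = sin 81.40° × sin 201.386° = -0.36056, so δ = -21.134°.
cos h₀ = −tan(+56.8°) tan(-21.134°) = 0.5907, h₀ = 0.9388 rad.
Bracket: h₀ sin ϕ sin δ + cos ϕ cos δ sin h₀ = 0.9388×0.83676×-0.36056 + 0.54756×0.93274×0.80688 = -0.283238 + 0.412099 = 0.128861.
Q̄ = (S_0/π) × [bracket] = (2015/π) × 0.128861 = 82.651 W/m².
— Configuration B (ϕ=+14.8°):
cos h₀ = −tan(+14.8°) tan(-21.134°) = 0.1021, h₀ = 1.4685 rad.
Bracket: h₀ sin ϕ sin δ + cos ϕ cos δ sin h₀ = 1.4685×0.25545×-0.36056 + 0.96682×0.93274×0.99477 = -0.135256 + 0.897075 = 0.761819.
Q̄ = (S_0/π) × [bracket] = (2015/π) × 0.761819 = 488.63 W/m².
Ratio Q̄_A / Q̄_B = 82.651 / 488.63 = 0.1691.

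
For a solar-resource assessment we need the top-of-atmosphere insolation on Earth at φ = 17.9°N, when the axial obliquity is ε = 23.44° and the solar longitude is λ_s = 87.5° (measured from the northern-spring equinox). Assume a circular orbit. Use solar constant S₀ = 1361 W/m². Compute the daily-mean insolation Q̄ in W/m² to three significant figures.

Q̄ ≈ 465 W/m²

Solar declination: sin δ = sin ε · sin λ_s = sin 23.44° × sin 87.5° = 0.39741, so δ = +23.416°.
cos H₀ = −tan(+17.9°) tan(+23.416°) = -0.1399, H₀ = 1.7111 rad.
Bracket: H₀ sin φ sin δ + cos φ cos δ sin H₀ = 1.7111×0.30736×0.39741 + 0.95159×0.91764×0.99017 = 0.209007 + 0.864633 = 1.073640.
Q̄ = (S₀/π) × [bracket] = (1361/π) × 1.073640 = 465.1 W/m².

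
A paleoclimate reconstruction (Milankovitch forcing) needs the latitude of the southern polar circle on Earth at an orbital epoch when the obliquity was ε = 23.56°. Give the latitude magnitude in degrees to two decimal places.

The polar circle is the lowest latitude that experiences at least one full rotation of continuous darkness at the northern-summer solstice; it lies at |φ| = 90° − ε = 90° − 23.56° = 66.44°.

66.44°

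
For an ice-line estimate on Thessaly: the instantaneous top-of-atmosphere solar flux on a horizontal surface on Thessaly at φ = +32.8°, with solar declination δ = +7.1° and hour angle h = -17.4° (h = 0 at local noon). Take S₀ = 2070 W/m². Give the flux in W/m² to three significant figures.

cos θ_z = sin φ sin δ + cos φ cos δ cos h = 0.066956 + 0.795952 = 0.862908.
Flux = S₀ · cos θ_z = 2070 × 0.862908 = 1786 W/m².

1.79e+03 W/m²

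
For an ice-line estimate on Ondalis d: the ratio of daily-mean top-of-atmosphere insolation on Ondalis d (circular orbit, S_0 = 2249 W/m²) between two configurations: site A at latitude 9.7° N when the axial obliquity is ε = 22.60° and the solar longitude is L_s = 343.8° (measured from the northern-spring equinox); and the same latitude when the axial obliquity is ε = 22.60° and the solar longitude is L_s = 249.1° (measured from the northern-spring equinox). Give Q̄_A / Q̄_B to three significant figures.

— Configuration A (ϕ=+9.7°):
Solar declination: sin δ = sin ε · sin L_s = sin 22.60° × sin 343.8° = -0.10721, so δ = -6.155°.
cos h₀ = −tan(+9.7°) tan(-6.155°) = 0.0184, h₀ = 1.5524 rad.
Bracket: h₀ sin ϕ sin δ + cos ϕ cos δ sin h₀ = 1.5524×0.16849×-0.10721 + 0.98570×0.99424×0.99983 = -0.028042 + 0.979856 = 0.951814.
Q̄ = (S_0/π) × [bracket] = (2249/π) × 0.951814 = 681.38 W/m².
— Configuration B (ϕ=+9.7°):
Solar declination: sin δ = sin ε · sin L_s = sin 22.60° × sin 249.1° = -0.35901, so δ = -21.039°.
cos h₀ = −tan(+9.7°) tan(-21.039°) = 0.0658, h₀ = 1.5050 rad.
Bracket: h₀ sin ϕ sin δ + cos ϕ cos δ sin h₀ = 1.5050×0.16849×-0.35901 + 0.98570×0.93333×0.99784 = -0.091037 + 0.917996 = 0.826959.
Q̄ = (S_0/π) × [bracket] = (2249/π) × 0.826959 = 592.00 W/m².
Ratio Q̄_A / Q̄_B = 681.38 / 592.00 = 1.151.

Q̄_A / Q̄_B ≈ 1.15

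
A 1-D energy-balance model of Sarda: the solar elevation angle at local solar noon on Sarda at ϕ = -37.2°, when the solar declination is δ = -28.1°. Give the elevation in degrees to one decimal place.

At local noon the hour angle is zero, so the zenith angle equals |ϕ − δ| = |-37.2° − (-28.100°)| = 9.100°.
Elevation = 90° − 9.100° = 80.9°.

80.9°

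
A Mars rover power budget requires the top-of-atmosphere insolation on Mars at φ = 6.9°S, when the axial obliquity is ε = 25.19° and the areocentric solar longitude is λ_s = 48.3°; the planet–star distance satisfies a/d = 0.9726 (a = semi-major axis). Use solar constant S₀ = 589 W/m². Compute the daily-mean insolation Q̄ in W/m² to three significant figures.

sin δ = sin 25.19° × sin 48.3° = 0.31779, so δ = +18.529°.
cos H₀ = −tan(-6.9°) tan(+18.529°) = 0.0406, H₀ = 1.5302 rad.
Bracket: H₀ sin φ sin δ + cos φ cos δ sin H₀ = 1.5302×-0.12014×0.31779 + 0.99276×0.94816×0.99918 = -0.058422 + 0.940523 = 0.882101.
Inverse-square distance factor (a/d)² = 0.9726² = 0.945951.
Q̄ = (S₀/π) × 0.945951 × [bracket] = (589/π) × 0.945951 × 0.882101 = 156.4 W/m².

Q̄ ≈ 156 W/m²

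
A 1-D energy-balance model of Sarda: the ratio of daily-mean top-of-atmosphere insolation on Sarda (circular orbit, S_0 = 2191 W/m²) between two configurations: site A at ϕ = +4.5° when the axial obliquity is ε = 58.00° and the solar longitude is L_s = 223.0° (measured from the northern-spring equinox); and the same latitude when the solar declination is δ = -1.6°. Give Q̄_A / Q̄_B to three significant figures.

Q̄_A / Q̄_B ≈ 0.748

— Configuration A (ϕ=+4.5°):
Solar declination: sin δ = sin ε · sin L_s = sin 58.00° × sin 223.0° = -0.57837, so δ = -35.336°.
cos h₀ = −tan(+4.5°) tan(-35.336°) = 0.0558, h₀ = 1.5150 rad.
Bracket: h₀ sin ϕ sin δ + cos ϕ cos δ sin h₀ = 1.5150×0.07846×-0.57837 + 0.99692×0.81578×0.99844 = -0.068749 + 0.811999 = 0.743250.
Q̄ = (S_0/π) × [bracket] = (2191/π) × 0.743250 = 518.36 W/m².
— Configuration B (ϕ=+4.5°):
cos h₀ = −tan(+4.5°) tan(-1.600°) = 0.0022, h₀ = 1.5686 rad.
Bracket: h₀ sin ϕ sin δ + cos ϕ cos δ sin h₀ = 1.5686×0.07846×-0.02792 + 0.99692×0.99961×1.00000 = -0.003436 + 0.996531 = 0.993095.
Q̄ = (S_0/π) × [bracket] = (2191/π) × 0.993095 = 692.60 W/m².
Ratio Q̄_A / Q̄_B = 518.36 / 692.60 = 0.7484.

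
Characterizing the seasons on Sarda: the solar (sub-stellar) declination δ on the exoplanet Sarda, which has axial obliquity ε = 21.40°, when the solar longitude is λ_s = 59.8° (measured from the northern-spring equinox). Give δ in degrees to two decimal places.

δ = +18.38°

sin δ = sin ε · sin λ_s = sin 21.40° × sin 59.8° = 0.315354.
δ = arcsin(0.315354) = +18.38°.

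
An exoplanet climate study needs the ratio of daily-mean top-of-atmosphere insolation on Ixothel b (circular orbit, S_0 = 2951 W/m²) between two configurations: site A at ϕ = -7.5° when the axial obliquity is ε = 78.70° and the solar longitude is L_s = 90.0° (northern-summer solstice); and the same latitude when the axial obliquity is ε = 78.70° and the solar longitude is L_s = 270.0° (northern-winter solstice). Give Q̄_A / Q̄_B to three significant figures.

Q̄_A / Q̄_B ≈ 0.0846

— Configuration A (ϕ=-7.5°):
Solar declination: sin δ = sin ε · sin L_s = sin 78.70° × sin 90.0° = 0.98061, so δ = +78.700°.
cos h₀ = −tan(-7.5°) tan(+78.700°) = 0.6589, h₀ = 0.8515 rad.
Bracket: h₀ sin ϕ sin δ + cos ϕ cos δ sin h₀ = 0.8515×-0.13053×0.98061 + 0.99144×0.19595×0.75227 = -0.108991 + 0.146145 = 0.037154.
Q̄ = (S_0/π) × [bracket] = (2951/π) × 0.037154 = 34.900 W/m².
— Configuration B (ϕ=-7.5°):
Solar declination: sin δ = sin ε · sin L_s = sin 78.70° × sin 270.0° = -0.98061, so δ = -78.700°.
cos h₀ = −tan(-7.5°) tan(-78.700°) = -0.6589, h₀ = 2.2901 rad.
Bracket: h₀ sin ϕ sin δ + cos ϕ cos δ sin h₀ = 2.2901×-0.13053×-0.98061 + 0.99144×0.19595×0.75227 = 0.293131 + 0.146145 = 0.439276.
Q̄ = (S_0/π) × [bracket] = (2951/π) × 0.439276 = 412.63 W/m².
Ratio Q̄_A / Q̄_B = 34.900 / 412.63 = 0.08458.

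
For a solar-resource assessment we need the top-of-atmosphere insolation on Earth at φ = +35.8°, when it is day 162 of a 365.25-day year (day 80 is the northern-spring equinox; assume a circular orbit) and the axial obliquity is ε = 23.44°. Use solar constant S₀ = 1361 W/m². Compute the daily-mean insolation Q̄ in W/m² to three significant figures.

Q̄ ≈ 495 W/m²

Solar longitude: λ_s = 360° × (162 − 80)/365.25 = 80.821°.
sin δ = sin 23.44° × sin 80.821° = 0.39270, so δ = +23.122°.
cos H₀ = −tan(+35.8°) tan(+23.122°) = -0.3080, H₀ = 1.8838 rad.
Bracket: H₀ sin φ sin δ + cos φ cos δ sin H₀ = 1.8838×0.58496×0.39270 + 0.81106×0.91967×0.95140 = 0.432735 + 0.709656 = 1.142391.
Q̄ = (S₀/π) × [bracket] = (1361/π) × 1.142391 = 494.9 W/m².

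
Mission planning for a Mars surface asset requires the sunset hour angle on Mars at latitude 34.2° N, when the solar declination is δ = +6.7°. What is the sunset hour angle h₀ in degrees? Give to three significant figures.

h₀ = 94.6°

cos h₀ = −tan ϕ · tan δ = −tan(+34.2°) × tan(+6.700°) = -0.0798, so h₀ = 1.6507 rad = 94.58°.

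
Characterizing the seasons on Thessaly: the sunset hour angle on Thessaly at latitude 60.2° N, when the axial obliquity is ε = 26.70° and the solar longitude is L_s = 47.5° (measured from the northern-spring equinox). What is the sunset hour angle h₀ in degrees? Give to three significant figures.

Solar declination: sin δ = sin ε · sin L_s = sin 26.70° × sin 47.5° = 0.33127, so δ = +19.346°.
cos h₀ = −tan ϕ · tan δ = −tan(+60.2°) × tan(+19.346°) = -0.6131, so h₀ = 2.2307 rad = 127.81°.

h₀ = 128°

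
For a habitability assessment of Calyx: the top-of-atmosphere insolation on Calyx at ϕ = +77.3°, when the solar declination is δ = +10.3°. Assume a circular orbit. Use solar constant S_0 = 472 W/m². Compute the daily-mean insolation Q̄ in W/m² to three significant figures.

cos h₀ = −tan(+77.3°) tan(+10.300°) = -0.8064, h₀ = 2.5088 rad.
Bracket: h₀ sin ϕ sin δ + cos ϕ cos δ sin h₀ = 2.5088×0.97553×0.17880 + 0.21985×0.98389×0.59137 = 0.437597 + 0.127918 = 0.565515.
Q̄ = (S_0/π) × [bracket] = (472/π) × 0.565515 = 84.96 W/m².

Q̄ ≈ 85.0 W/m²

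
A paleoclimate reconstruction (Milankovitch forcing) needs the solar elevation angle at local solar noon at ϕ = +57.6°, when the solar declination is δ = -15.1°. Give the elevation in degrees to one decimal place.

At local noon the hour angle is zero, so the zenith angle equals |ϕ − δ| = |+57.6° − (-15.100°)| = 72.700°.
Elevation = 90° − 72.700° = 17.3°.

17.3°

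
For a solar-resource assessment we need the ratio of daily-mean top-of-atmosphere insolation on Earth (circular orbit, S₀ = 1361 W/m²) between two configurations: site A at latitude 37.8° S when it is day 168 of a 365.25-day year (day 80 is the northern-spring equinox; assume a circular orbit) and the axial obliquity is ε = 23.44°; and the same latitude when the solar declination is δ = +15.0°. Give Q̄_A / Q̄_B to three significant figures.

— Configuration A (φ=-37.8°):
Solar longitude: λ_s = 360° × (168 − 80)/365.25 = 86.735°.
sin δ = sin 23.44° × sin 86.735° = 0.39714, so δ = +23.400°.
cos H₀ = −tan(-37.8°) tan(+23.400°) = 0.3357, H₀ = 1.2285 rad.
Bracket: H₀ sin φ sin δ + cos φ cos δ sin H₀ = 1.2285×-0.61291×0.39714 + 0.79016×0.91776×0.94198 = -0.299031 + 0.683102 = 0.384071.
Q̄ = (S₀/π) × [bracket] = (1361/π) × 0.384071 = 166.39 W/m².
— Configuration B (φ=-37.8°):
cos H₀ = −tan(-37.8°) tan(+15.000°) = 0.2078, H₀ = 1.3614 rad.
Bracket: H₀ sin φ sin δ + cos φ cos δ sin H₀ = 1.3614×-0.61291×0.25882 + 0.79016×0.96593×0.97816 = -0.215963 + 0.746570 = 0.530607.
Q̄ = (S₀/π) × [bracket] = (1361/π) × 0.530607 = 229.87 W/m².
Ratio Q̄_A / Q̄_B = 166.39 / 229.87 = 0.7238.

Q̄_A / Q̄_B ≈ 0.724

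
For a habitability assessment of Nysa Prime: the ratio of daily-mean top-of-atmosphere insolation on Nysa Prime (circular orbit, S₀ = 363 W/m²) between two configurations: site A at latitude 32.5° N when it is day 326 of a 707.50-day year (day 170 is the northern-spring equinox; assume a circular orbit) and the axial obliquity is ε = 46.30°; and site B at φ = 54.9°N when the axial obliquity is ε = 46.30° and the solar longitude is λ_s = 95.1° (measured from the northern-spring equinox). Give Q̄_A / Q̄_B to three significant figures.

Q̄_A / Q̄_B ≈ 0.714

— Configuration A (φ=+32.5°):
Solar longitude: λ_s = 360° × (326 − 170)/707.50 = 79.378°.
sin δ = sin 46.30° × sin 79.378° = 0.71058, so δ = +45.282°.
cos H₀ = −tan(+32.5°) tan(+45.282°) = -0.6434, H₀ = 2.2697 rad.
Bracket: H₀ sin φ sin δ + cos φ cos δ sin H₀ = 2.2697×0.53730×0.71058 + 0.84339×0.70362×0.76555 = 0.866559 + 0.454297 = 1.320856.
Q̄ = (S₀/π) × [bracket] = (363/π) × 1.320856 = 152.62 W/m².
— Configuration B (φ=+54.9°):
Solar declination: sin δ = sin ε · sin λ_s = sin 46.30° × sin 95.1° = 0.72010, so δ = +46.063°.
cos H₀ = −tan(+54.9°) tan(+46.063°) = -1.4767 ≤ −1 ⇒ polar day, H₀ = π.
Bracket: H₀ sin φ sin δ + cos φ cos δ sin H₀ = 3.1416×0.81815×0.72010 + 0.57501×0.69387×0.00000 = 1.850873 + 0.000000 = 1.850873.
Q̄ = (S₀/π) × [bracket] = (363/π) × 1.850873 = 213.86 W/m².
Ratio Q̄_A / Q̄_B = 152.62 / 213.86 = 0.7136.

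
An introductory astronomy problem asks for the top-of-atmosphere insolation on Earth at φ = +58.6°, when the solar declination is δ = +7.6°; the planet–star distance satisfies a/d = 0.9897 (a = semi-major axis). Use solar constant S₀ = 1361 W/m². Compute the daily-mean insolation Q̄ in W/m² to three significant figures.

cos H₀ = −tan(+58.6°) tan(+7.600°) = -0.2186, H₀ = 1.7912 rad.
Bracket: H₀ sin φ sin δ + cos φ cos δ sin H₀ = 1.7912×0.85355×0.13226 + 0.52101×0.99122×0.97582 = 0.202210 + 0.503948 = 0.706158.
Inverse-square distance factor (a/d)² = 0.9897² = 0.979506.
Q̄ = (S₀/π) × 0.979506 × [bracket] = (1361/π) × 0.979506 × 0.706158 = 299.7 W/m².

Q̄ ≈ 300 W/m²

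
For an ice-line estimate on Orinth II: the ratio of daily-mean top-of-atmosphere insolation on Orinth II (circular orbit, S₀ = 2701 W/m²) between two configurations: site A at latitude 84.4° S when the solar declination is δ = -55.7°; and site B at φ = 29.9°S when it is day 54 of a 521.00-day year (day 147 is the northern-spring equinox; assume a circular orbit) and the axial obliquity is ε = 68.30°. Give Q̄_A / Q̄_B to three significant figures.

— Configuration A (φ=-84.4°):
cos H₀ = −tan(-84.4°) tan(-55.700°) = -14.9509 ≤ −1 ⇒ polar day, H₀ = π.
Bracket: H₀ sin φ sin δ + cos φ cos δ sin H₀ = 3.1416×-0.99523×-0.82610 + 0.09758×0.56353×0.00000 = 2.582896 + 0.000000 = 2.582896.
Q̄ = (S₀/π) × [bracket] = (2701/π) × 2.582896 = 2220.7 W/m².
— Configuration B (φ=-29.9°):
Solar longitude: λ_s = 360° × (54 − 147)/521.00 = -64.261°, i.e. -64.261° + 360° = 295.739°.
sin δ = sin 68.30° × sin 295.739° = -0.83695, so δ = -56.819°.
cos H₀ = −tan(-29.9°) tan(-56.819°) = -0.8794, H₀ = 2.6453 rad.
Bracket: H₀ sin φ sin δ + cos φ cos δ sin H₀ = 2.6453×-0.49849×-0.83695 + 0.86690×0.54729×0.47614 = 1.103649 + 0.225903 = 1.329552.
Q̄ = (S₀/π) × [bracket] = (2701/π) × 1.329552 = 1143.1 W/m².
Ratio Q̄_A / Q̄_B = 2220.7 / 1143.1 = 1.943.

Q̄_A / Q̄_B ≈ 1.94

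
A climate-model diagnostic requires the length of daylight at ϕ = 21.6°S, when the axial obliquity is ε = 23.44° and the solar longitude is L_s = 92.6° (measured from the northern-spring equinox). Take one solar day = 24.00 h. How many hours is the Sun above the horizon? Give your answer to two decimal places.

10.68 h

Solar declination: sin δ = sin ε · sin L_s = sin 23.44° × sin 92.6° = 0.39738, so δ = +23.414°.
cos h₀ = −tan ϕ · tan δ = −tan(-21.6°) × tan(+23.414°) = 0.1715, so h₀ = 1.3985 rad = 80.13°.
Daylight = 2h₀/(2π) × 24.00 h = (1.3985/π) × 24.00 = 10.68 h.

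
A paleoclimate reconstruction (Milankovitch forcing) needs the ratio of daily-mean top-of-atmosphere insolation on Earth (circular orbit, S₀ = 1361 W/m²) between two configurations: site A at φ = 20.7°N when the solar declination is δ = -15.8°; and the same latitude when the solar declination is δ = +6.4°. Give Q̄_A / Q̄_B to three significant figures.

Q̄_A / Q̄_B ≈ 0.760

— Configuration A (φ=+20.7°):
cos H₀ = −tan(+20.7°) tan(-15.800°) = 0.1069, H₀ = 1.4637 rad.
Bracket: H₀ sin φ sin δ + cos φ cos δ sin H₀ = 1.4637×0.35347×-0.27228 + 0.93544×0.96222×0.99427 = -0.140871 + 0.894942 = 0.754071.
Q̄ = (S₀/π) × [bracket] = (1361/π) × 0.754071 = 326.68 W/m².
— Configuration B (φ=+20.7°):
cos H₀ = −tan(+20.7°) tan(+6.400°) = -0.0424, H₀ = 1.6132 rad.
Bracket: H₀ sin φ sin δ + cos φ cos δ sin H₀ = 1.6132×0.35347×0.11147 + 0.93544×0.99377×0.99910 = 0.063562 + 0.928776 = 0.992338.
Q̄ = (S₀/π) × [bracket] = (1361/π) × 0.992338 = 429.90 W/m².
Ratio Q̄_A / Q̄_B = 326.68 / 429.90 = 0.7599.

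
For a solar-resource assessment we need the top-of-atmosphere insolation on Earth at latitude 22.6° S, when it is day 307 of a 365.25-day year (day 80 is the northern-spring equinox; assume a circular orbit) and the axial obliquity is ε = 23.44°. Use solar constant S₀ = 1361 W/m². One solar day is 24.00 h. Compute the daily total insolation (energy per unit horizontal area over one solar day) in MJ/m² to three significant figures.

Solar longitude: λ_s = 360° × (307 − 80)/365.25 = 223.737°.
sin δ = sin 23.44° × sin 223.737° = -0.27501, so δ = -15.963°.
cos H₀ = −tan(-22.6°) tan(-15.963°) = -0.1191, H₀ = 1.6901 rad.
Bracket: H₀ sin φ sin δ + cos φ cos δ sin H₀ = 1.6901×-0.38430×-0.27501 + 0.92321×0.96144×0.99289 = 0.178620 + 0.881300 = 1.059920.
Q̄ = (S₀/π) × [bracket] = (1361/π) × 1.059920 = 459.18 W/m².
Daily total = Q̄ × 24.00 h × 3600 s/h = 459.18 × 24.00 × 3600 / 10⁶ = 39.67 MJ/m².

39.7 MJ/m²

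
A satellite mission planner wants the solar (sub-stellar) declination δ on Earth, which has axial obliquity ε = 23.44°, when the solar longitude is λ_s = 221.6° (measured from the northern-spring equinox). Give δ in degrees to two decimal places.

sin δ = sin ε · sin λ_s = sin 23.44° × sin 221.6° = -0.264102.
δ = arcsin(-0.264102) = -15.31°.

δ = -15.31°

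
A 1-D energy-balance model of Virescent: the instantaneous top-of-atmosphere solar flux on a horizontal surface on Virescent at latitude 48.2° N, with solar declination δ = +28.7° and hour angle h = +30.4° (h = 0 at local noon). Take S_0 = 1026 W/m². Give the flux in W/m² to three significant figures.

885 W/m²

cos θ_z = sin ϕ sin δ + cos ϕ cos δ cos h = 0.357995 + 0.504266 = 0.862261.
Flux = S_0 · cos θ_z = 1026 × 0.862261 = 884.7 W/m².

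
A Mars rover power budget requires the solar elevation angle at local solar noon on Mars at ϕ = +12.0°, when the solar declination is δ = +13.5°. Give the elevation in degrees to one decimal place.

At local noon the hour angle is zero, so the zenith angle equals |ϕ − δ| = |+12.0° − (+13.500°)| = 1.500°.
Elevation = 90° − 1.500° = 88.5°.

88.5°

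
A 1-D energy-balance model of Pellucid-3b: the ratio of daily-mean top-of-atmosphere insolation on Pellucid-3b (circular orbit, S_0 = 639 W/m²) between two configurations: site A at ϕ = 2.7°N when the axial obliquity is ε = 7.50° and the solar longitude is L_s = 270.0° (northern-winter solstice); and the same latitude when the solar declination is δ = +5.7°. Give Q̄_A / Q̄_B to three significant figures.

— Configuration A (ϕ=+2.7°):
Solar declination: sin δ = sin ε · sin L_s = sin 7.50° × sin 270.0° = -0.13053, so δ = -7.500°.
cos h₀ = −tan(+2.7°) tan(-7.500°) = 0.0062, h₀ = 1.5646 rad.
Bracket: h₀ sin ϕ sin δ + cos ϕ cos δ sin h₀ = 1.5646×0.04711×-0.13053 + 0.99889×0.99144×0.99998 = -0.009621 + 0.990320 = 0.980699.
Q̄ = (S_0/π) × [bracket] = (639/π) × 0.980699 = 199.47 W/m².
— Configuration B (ϕ=+2.7°):
cos h₀ = −tan(+2.7°) tan(+5.700°) = -0.0047, h₀ = 1.5755 rad.
Bracket: h₀ sin ϕ sin δ + cos ϕ cos δ sin h₀ = 1.5755×0.04711×0.09932 + 0.99889×0.99506×0.99999 = 0.007372 + 0.993946 = 1.001318.
Q̄ = (S_0/π) × [bracket] = (639/π) × 1.001318 = 203.67 W/m².
Ratio Q̄_A / Q̄_B = 199.47 / 203.67 = 0.9794.

Q̄_A / Q̄_B ≈ 0.979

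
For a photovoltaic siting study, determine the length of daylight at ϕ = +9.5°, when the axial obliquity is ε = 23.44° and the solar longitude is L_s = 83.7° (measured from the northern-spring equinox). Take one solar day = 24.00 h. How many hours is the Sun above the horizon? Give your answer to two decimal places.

Solar declination: sin δ = sin ε · sin L_s = sin 23.44° × sin 83.7° = 0.39539, so δ = +23.290°.
cos h₀ = −tan ϕ · tan δ = −tan(+9.5°) × tan(+23.290°) = -0.0720, so h₀ = 1.6429 rad = 94.13°.
Daylight = 2h₀/(2π) × 24.00 h = (1.6429/π) × 24.00 = 12.55 h.

12.55 h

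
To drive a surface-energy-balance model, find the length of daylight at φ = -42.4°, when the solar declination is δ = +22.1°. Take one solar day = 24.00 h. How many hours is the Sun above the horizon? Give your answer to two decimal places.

cos H₀ = −tan φ · tan δ = −tan(-42.4°) × tan(+22.100°) = 0.3708, so H₀ = 1.1909 rad = 68.24°.
Daylight = 2H₀/(2π) × 24.00 h = (1.1909/π) × 24.00 = 9.10 h.

9.10 h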